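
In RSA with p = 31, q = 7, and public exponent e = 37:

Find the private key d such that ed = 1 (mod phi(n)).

Step 1: n = 31 * 7 = 217.
Step 2: phi(n) = 30 * 6 = 180.
Step 3: Find d such that 37 * d = 1 (mod 180).
Step 4: d = 37^(-1) mod 180 = 73.
Verification: 37 * 73 = 2701 = 15 * 180 + 1.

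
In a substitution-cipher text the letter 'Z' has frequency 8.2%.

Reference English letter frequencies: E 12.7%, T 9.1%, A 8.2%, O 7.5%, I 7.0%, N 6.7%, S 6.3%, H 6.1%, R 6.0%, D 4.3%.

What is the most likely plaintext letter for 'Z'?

Step 1: The observed frequency is 8.2%.
Step 2: Compare with English frequencies:
  E: 12.7% (difference: 4.5%)
  T: 9.1% (difference: 0.9%)
  A: 8.2% (difference: 0.0%) <-- closest
  O: 7.5% (difference: 0.7%)
  I: 7.0% (difference: 1.2%)
  N: 6.7% (difference: 1.5%)
  S: 6.3% (difference: 1.9%)
  H: 6.1% (difference: 2.1%)
  R: 6.0% (difference: 2.2%)
  D: 4.3% (difference: 3.9%)
Step 3: 'Z' most likely represents 'A' (frequency 8.2%).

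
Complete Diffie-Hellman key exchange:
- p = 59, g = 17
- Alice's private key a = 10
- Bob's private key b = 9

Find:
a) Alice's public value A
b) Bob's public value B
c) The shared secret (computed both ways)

Step 1: A = g^a mod p = 17^10 mod 59 = 12.
Step 2: B = g^b mod p = 17^9 mod 59 = 25.
Step 3: Alice computes s = B^a mod p = 25^10 mod 59 = 16.
Step 4: Bob computes s = A^b mod p = 12^9 mod 59 = 16.
Both sides agree: shared secret = 16.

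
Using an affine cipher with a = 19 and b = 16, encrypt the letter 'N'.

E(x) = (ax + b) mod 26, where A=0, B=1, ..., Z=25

Step 1: Convert 'N' to number: x = 13.
Step 2: E(13) = (19 * 13 + 16) mod 26 = 263 mod 26 = 3.
Step 3: Convert 3 back to letter: D.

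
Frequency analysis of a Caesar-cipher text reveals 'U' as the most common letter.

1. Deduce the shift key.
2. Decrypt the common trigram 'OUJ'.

Step 1: In English, 'E' is the most frequent letter (12.7%).
Step 2: The most frequent ciphertext letter is 'U' (position 20).
Step 3: Shift = (20 - 4) mod 26 = 16.
Step 4: Decrypt 'OUJ' by shifting back 16:
  O -> Y
  U -> E
  J -> T
Step 5: 'OUJ' decrypts to 'YET'.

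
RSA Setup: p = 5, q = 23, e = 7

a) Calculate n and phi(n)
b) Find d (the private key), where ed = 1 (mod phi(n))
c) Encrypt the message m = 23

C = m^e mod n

Step 1: n = 5 * 23 = 115.
Step 2: phi(n) = (5-1)(23-1) = 4 * 22 = 88.
Step 3: Find d = 7^(-1) mod 88 = 63.
  Verify: 7 * 63 = 441 = 1 (mod 88).
Step 4: C = 23^7 mod 115 = 92.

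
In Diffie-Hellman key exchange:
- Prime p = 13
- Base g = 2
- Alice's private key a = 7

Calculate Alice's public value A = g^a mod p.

Step 1: A = g^a mod p = 2^7 mod 13.
  2^1 mod 13 = 2
  2^2 mod 13 = (2 * 2) mod 13 = 4
  2^3 mod 13 = (4 * 2) mod 13 = 8
  2^4 mod 13 = (8 * 2) mod 13 = 3
  2^5 mod 13 = (3 * 2) mod 13 = 6
  2^6 mod 13 = (6 * 2) mod 13 = 12
  2^7 mod 13 = (12 * 2) mod 13 = 11
Result: A = 11.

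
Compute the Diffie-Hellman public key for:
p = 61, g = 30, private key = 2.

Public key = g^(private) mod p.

Step 1: A = g^a mod p = 30^2 mod 61.
  30^1 mod 61 = 30
  30^2 mod 61 = (30 * 30) mod 61 = 46
Result: A = 46.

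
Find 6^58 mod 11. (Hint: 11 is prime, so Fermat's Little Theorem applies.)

Step 1: Since 11 is prime, by Fermat's Little Theorem: 6^10 = 1 (mod 11).
Step 2: Reduce exponent: 58 mod 10 = 8.
Step 3: So 6^58 = 6^8 (mod 11).
Step 4: 6^8 mod 11 = 4.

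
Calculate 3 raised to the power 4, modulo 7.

Step 1: Compute 3^4 mod 7 step by step, reducing modulo 7 at each step.
  3^1 mod 7 = 3
  3^2 mod 7 = (3 * 3) mod 7 = 2
  3^3 mod 7 = (2 * 3) mod 7 = 6
  3^4 mod 7 = (6 * 3) mod 7 = 4
Step 2: Result = 4.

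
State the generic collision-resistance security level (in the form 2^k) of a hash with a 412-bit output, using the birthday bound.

Step 1: The birthday paradox gives collision probability ~50% after sqrt(2^n) = 2^(n/2) hashes.
Step 2: For 412-bit output: 2^(412/2) = 2^206.
Step 3: Approximately 2^206 hash computations needed.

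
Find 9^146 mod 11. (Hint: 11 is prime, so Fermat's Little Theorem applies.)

Step 1: Since 11 is prime, by Fermat's Little Theorem: 9^10 = 1 (mod 11).
Step 2: Reduce exponent: 146 mod 10 = 6.
Step 3: So 9^146 = 9^6 (mod 11).
Step 4: 9^6 mod 11 = 9.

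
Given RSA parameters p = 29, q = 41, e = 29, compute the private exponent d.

Step 1: n = 29 * 41 = 1189.
Step 2: phi(n) = 28 * 40 = 1120.
Step 3: Find d such that 29 * d = 1 (mod 1120).
Step 4: d = 29^(-1) mod 1120 = 309.
Verification: 29 * 309 = 8961 = 8 * 1120 + 1.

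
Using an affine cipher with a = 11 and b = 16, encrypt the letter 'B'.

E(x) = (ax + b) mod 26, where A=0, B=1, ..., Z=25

Step 1: Convert 'B' to number: x = 1.
Step 2: E(1) = (11 * 1 + 16) mod 26 = 27 mod 26 = 1.
Step 3: Convert 1 back to letter: B.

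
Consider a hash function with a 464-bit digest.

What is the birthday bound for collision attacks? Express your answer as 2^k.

Step 1: The birthday paradox gives collision probability ~50% after sqrt(2^n) = 2^(n/2) hashes.
Step 2: For 464-bit output: 2^(464/2) = 2^232.
Step 3: Approximately 2^232 hash computations needed.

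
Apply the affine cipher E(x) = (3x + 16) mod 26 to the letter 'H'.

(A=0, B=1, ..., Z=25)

Step 1: Convert 'H' to number: x = 7.
Step 2: E(7) = (3 * 7 + 16) mod 26 = 37 mod 26 = 11.
Step 3: Convert 11 back to letter: L.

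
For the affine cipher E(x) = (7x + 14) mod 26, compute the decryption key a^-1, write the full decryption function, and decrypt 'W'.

Step 1: Find a^-1, the modular inverse of 7 mod 26.
Step 2: We need 7 * a^-1 = 1 (mod 26).
Step 3: 7 * 15 = 105 = 4 * 26 + 1, so a^-1 = 15.
Step 4: D(y) = 15(y - 14) mod 26.
Step 5: Apply to 'W' (y = 22): D(22) = 15 * (22 - 14) mod 26 = 15 * 8 mod 26 = 16 -> 'Q'.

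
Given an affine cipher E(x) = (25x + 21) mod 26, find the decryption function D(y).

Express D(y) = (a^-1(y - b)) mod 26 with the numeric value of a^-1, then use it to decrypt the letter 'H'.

Step 1: Find a^-1, the modular inverse of 25 mod 26.
Step 2: We need 25 * a^-1 = 1 (mod 26).
Step 3: 25 * 25 = 625 = 24 * 26 + 1, so a^-1 = 25.
Step 4: D(y) = 25(y - 21) mod 26.
Step 5: Apply to 'H' (y = 7): D(7) = 25 * (7 - 21) mod 26 = 25 * -14 mod 26 = 14 -> 'O'.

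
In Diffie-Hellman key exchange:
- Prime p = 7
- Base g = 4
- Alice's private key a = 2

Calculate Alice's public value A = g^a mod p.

Step 1: A = g^a mod p = 4^2 mod 7.
  4^1 mod 7 = 4
  4^2 mod 7 = (4 * 4) mod 7 = 2
Result: A = 2.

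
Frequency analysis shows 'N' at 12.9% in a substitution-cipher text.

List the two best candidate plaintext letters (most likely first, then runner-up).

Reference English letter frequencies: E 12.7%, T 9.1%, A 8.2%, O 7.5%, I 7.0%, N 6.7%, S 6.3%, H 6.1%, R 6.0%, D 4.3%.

Step 1: Observed frequency of 'N' is 12.9%.
Step 2: Compute distances to each reference frequency and sort:
  E (12.7%): difference = 0.2% <-- BEST
  T (9.1%): difference = 3.8% <-- RUNNER-UP
  A (8.2%): difference = 4.7%
  O (7.5%): difference = 5.4%
  I (7.0%): difference = 5.9%
Step 3: Most likely is 'E' (12.7%, diff 0.2%); second most likely is 'T' (9.1%, diff 3.8%).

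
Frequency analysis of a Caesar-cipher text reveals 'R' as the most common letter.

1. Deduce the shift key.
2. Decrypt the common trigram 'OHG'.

Step 1: In English, 'E' is the most frequent letter (12.7%).
Step 2: The most frequent ciphertext letter is 'R' (position 17).
Step 3: Shift = (17 - 4) mod 26 = 13.
Step 4: Decrypt 'OHG' by shifting back 13:
  O -> B
  H -> U
  G -> T
Step 5: 'OHG' decrypts to 'BUT'.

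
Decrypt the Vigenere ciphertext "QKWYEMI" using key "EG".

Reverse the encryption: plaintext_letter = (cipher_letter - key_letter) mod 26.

Step 1: Extend key: EGEGEGE
Step 2: Decrypt each letter (c - k) mod 26:
  Q(16) - E(4) = (16-4) mod 26 = 12 = M
  K(10) - G(6) = (10-6) mod 26 = 4 = E
  W(22) - E(4) = (22-4) mod 26 = 18 = S
  Y(24) - G(6) = (24-6) mod 26 = 18 = S
  E(4) - E(4) = (4-4) mod 26 = 0 = A
  M(12) - G(6) = (12-6) mod 26 = 6 = G
  I(8) - E(4) = (8-4) mod 26 = 4 = E
Plaintext: MESSAGE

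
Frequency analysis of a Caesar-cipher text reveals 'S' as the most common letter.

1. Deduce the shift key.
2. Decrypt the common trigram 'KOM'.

Step 1: In English, 'E' is the most frequent letter (12.7%).
Step 2: The most frequent ciphertext letter is 'S' (position 18).
Step 3: Shift = (18 - 4) mod 26 = 14.
Step 4: Decrypt 'KOM' by shifting back 14:
  K -> W
  O -> A
  M -> Y
Step 5: 'KOM' decrypts to 'WAY'.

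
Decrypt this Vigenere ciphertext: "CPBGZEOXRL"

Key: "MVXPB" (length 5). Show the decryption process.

Step 1: Key 'MVXPB' has length 5. Extended key: MVXPBMVXPB
Step 2: Decrypt each position:
  C(2) - M(12) = 16 = Q
  P(15) - V(21) = 20 = U
  B(1) - X(23) = 4 = E
  G(6) - P(15) = 17 = R
  Z(25) - B(1) = 24 = Y
  E(4) - M(12) = 18 = S
  O(14) - V(21) = 19 = T
  X(23) - X(23) = 0 = A
  R(17) - P(15) = 2 = C
  L(11) - B(1) = 10 = K
Plaintext: QUERYSTACK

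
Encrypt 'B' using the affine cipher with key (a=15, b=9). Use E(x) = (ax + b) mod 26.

Step 1: Convert 'B' to number: x = 1.
Step 2: E(1) = (15 * 1 + 9) mod 26 = 24 mod 26 = 24.
Step 3: Convert 24 back to letter: Y.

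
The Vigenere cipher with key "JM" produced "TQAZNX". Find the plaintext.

Step 1: Extend key: JMJMJM
Step 2: Decrypt each letter (c - k) mod 26:
  T(19) - J(9) = (19-9) mod 26 = 10 = K
  Q(16) - M(12) = (16-12) mod 26 = 4 = E
  A(0) - J(9) = (0-9) mod 26 = 17 = R
  Z(25) - M(12) = (25-12) mod 26 = 13 = N
  N(13) - J(9) = (13-9) mod 26 = 4 = E
  X(23) - M(12) = (23-12) mod 26 = 11 = L
Plaintext: KERNEL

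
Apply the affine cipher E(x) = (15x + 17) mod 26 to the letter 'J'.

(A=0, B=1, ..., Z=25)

Step 1: Convert 'J' to number: x = 9.
Step 2: E(9) = (15 * 9 + 17) mod 26 = 152 mod 26 = 22.
Step 3: Convert 22 back to letter: W.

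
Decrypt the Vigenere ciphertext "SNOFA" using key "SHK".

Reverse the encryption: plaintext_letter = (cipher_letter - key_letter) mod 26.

Step 1: Extend key: SHKSH
Step 2: Decrypt each letter (c - k) mod 26:
  S(18) - S(18) = (18-18) mod 26 = 0 = A
  N(13) - H(7) = (13-7) mod 26 = 6 = G
  O(14) - K(10) = (14-10) mod 26 = 4 = E
  F(5) - S(18) = (5-18) mod 26 = 13 = N
  A(0) - H(7) = (0-7) mod 26 = 19 = T
Plaintext: AGENT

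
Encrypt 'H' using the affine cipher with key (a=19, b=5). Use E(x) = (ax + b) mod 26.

Step 1: Convert 'H' to number: x = 7.
Step 2: E(7) = (19 * 7 + 5) mod 26 = 138 mod 26 = 8.
Step 3: Convert 8 back to letter: I.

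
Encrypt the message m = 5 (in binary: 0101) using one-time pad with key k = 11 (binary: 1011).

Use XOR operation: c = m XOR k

Step 1: Write out the XOR operation bit by bit:
  Message: 0101
  Key:     1011
  XOR:     1110
Step 2: Convert to decimal: 1110 = 14.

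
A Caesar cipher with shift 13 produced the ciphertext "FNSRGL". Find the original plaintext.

Step 1: Reverse the shift by subtracting 13 from each letter position.
  F (position 5) -> position (5-13) mod 26 = 18 -> S
  N (position 13) -> position (13-13) mod 26 = 0 -> A
  S (position 18) -> position (18-13) mod 26 = 5 -> F
  R (position 17) -> position (17-13) mod 26 = 4 -> E
  G (position 6) -> position (6-13) mod 26 = 19 -> T
  L (position 11) -> position (11-13) mod 26 = 24 -> Y
Decrypted message: SAFETY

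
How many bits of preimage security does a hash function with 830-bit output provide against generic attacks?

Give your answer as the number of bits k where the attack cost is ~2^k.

Step 1: The hash has a 830-bit output.
Step 2: Preimage resistance means: given a digest h(x), it should be infeasible to find any input that hashes to it.
With a 830-bit output there are 2^830 possible digests, so a generic brute-force preimage search costs about 2^830 evaluations.
Step 3: Security level = 830 bits.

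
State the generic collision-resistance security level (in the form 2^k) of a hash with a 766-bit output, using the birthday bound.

Step 1: The birthday paradox gives collision probability ~50% after sqrt(2^n) = 2^(n/2) hashes.
Step 2: For 766-bit output: 2^(766/2) = 2^383.
Step 3: Approximately 2^383 hash computations needed.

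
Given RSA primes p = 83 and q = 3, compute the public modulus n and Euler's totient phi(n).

Step 1: n = p * q = 83 * 3 = 249.
Step 2: phi(n) = (p-1)(q-1) = 82 * 2 = 164.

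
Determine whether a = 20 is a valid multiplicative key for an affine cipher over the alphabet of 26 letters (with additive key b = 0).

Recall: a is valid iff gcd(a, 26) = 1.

Step 1: Compute gcd(20, 26).
Step 2: gcd(20, 26) = 2.
Since gcd = 2 != 1, 20 shares a common factor with 26, so it cannot be used.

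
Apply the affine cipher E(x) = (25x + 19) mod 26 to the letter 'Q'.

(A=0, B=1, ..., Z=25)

Step 1: Convert 'Q' to number: x = 16.
Step 2: E(16) = (25 * 16 + 19) mod 26 = 419 mod 26 = 3.
Step 3: Convert 3 back to letter: D.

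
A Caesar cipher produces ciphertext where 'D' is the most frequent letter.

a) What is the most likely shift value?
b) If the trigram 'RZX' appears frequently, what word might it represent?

Step 1: In English, 'E' is the most frequent letter (12.7%).
Step 2: The most frequent ciphertext letter is 'D' (position 3).
Step 3: Shift = (3 - 4) mod 26 = 25.
Step 4: Decrypt 'RZX' by shifting back 25:
  R -> S
  Z -> A
  X -> Y
Step 5: 'RZX' decrypts to 'SAY'.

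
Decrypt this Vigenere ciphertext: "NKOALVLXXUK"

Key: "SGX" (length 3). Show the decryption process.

Step 1: Key 'SGX' has length 3. Extended key: SGXSGXSGXSG
Step 2: Decrypt each position:
  N(13) - S(18) = 21 = V
  K(10) - G(6) = 4 = E
  O(14) - X(23) = 17 = R
  A(0) - S(18) = 8 = I
  L(11) - G(6) = 5 = F
  V(21) - X(23) = 24 = Y
  L(11) - S(18) = 19 = T
  X(23) - G(6) = 17 = R
  X(23) - X(23) = 0 = A
  U(20) - S(18) = 2 = C
  K(10) - G(6) = 4 = E
Plaintext: VERIFYTRACE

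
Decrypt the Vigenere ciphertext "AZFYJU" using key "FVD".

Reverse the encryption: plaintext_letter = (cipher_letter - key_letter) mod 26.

Step 1: Extend key: FVDFVD
Step 2: Decrypt each letter (c - k) mod 26:
  A(0) - F(5) = (0-5) mod 26 = 21 = V
  Z(25) - V(21) = (25-21) mod 26 = 4 = E
  F(5) - D(3) = (5-3) mod 26 = 2 = C
  Y(24) - F(5) = (24-5) mod 26 = 19 = T
  J(9) - V(21) = (9-21) mod 26 = 14 = O
  U(20) - D(3) = (20-3) mod 26 = 17 = R
Plaintext: VECTOR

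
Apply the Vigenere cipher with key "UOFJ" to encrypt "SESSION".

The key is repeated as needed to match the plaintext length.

Step 1: Repeat key to match plaintext length:
  Plaintext: SESSION
  Key:       UOFJUOF
Step 2: Encrypt each letter:
  S(18) + U(20) = (18+20) mod 26 = 12 = M
  E(4) + O(14) = (4+14) mod 26 = 18 = S
  S(18) + F(5) = (18+5) mod 26 = 23 = X
  S(18) + J(9) = (18+9) mod 26 = 1 = B
  I(8) + U(20) = (8+20) mod 26 = 2 = C
  O(14) + O(14) = (14+14) mod 26 = 2 = C
  N(13) + F(5) = (13+5) mod 26 = 18 = S
Ciphertext: MSXBCCS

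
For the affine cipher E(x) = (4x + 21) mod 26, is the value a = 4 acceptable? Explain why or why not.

Step 1: Compute gcd(4, 26).
Step 2: gcd(4, 26) = 2.
Since gcd = 2 != 1, 4 shares a common factor with 26, so it cannot be used.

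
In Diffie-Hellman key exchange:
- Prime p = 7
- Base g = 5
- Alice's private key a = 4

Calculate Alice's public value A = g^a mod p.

Step 1: A = g^a mod p = 5^4 mod 7.
  5^1 mod 7 = 5
  5^2 mod 7 = (5 * 5) mod 7 = 4
  5^3 mod 7 = (4 * 5) mod 7 = 6
  5^4 mod 7 = (6 * 5) mod 7 = 2
Result: A = 2.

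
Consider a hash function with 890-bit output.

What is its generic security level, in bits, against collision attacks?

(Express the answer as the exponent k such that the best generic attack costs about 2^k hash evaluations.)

Step 1: The hash has a 890-bit output.
Step 2: Collision resistance means it should be infeasible to find any x != y with h(x) = h(y).
By the birthday bound, a generic collision search succeeds after about sqrt(2^890) = 2^(890/2) = 2^445 evaluations.
Step 3: Security level = 445 bits.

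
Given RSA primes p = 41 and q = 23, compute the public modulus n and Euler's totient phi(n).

Step 1: n = p * q = 41 * 23 = 943.
Step 2: phi(n) = (p-1)(q-1) = 40 * 22 = 880.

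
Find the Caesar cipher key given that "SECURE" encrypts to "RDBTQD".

Step 1: Compare first letters: S (position 18) -> R (position 17).
Step 2: Shift = (17 - 18) mod 26 = 25.
The shift value is 25.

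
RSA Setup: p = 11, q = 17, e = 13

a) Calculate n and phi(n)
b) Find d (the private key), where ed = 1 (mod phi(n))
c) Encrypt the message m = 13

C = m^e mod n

Step 1: n = 11 * 17 = 187.
Step 2: phi(n) = (11-1)(17-1) = 10 * 16 = 160.
Step 3: Find d = 13^(-1) mod 160 = 37.
  Verify: 13 * 37 = 481 = 1 (mod 160).
Step 4: C = 13^13 mod 187 = 30.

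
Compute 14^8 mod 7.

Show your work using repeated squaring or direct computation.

Step 1: Compute 14^8 mod 7 step by step, reducing modulo 7 at each step.
  14^1 mod 7 = 0
  14^2 mod 7 = (0 * 14) mod 7 = 0
  14^3 mod 7 = (0 * 14) mod 7 = 0
  14^4 mod 7 = (0 * 14) mod 7 = 0
  14^5 mod 7 = (0 * 14) mod 7 = 0
  14^6 mod 7 = (0 * 14) mod 7 = 0
  14^7 mod 7 = (0 * 14) mod 7 = 0
  14^8 mod 7 = (0 * 14) mod 7 = 0
Step 2: Result = 0.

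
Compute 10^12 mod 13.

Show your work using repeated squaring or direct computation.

Step 1: Compute 10^12 mod 13 step by step, reducing modulo 13 at each step.
  10^1 mod 13 = 10
  10^2 mod 13 = (10 * 10) mod 13 = 9
  10^3 mod 13 = (9 * 10) mod 13 = 12
  10^4 mod 13 = (12 * 10) mod 13 = 3
  10^5 mod 13 = (3 * 10) mod 13 = 4
  10^6 mod 13 = (4 * 10) mod 13 = 1
  10^7 mod 13 = (1 * 10) mod 13 = 10
  10^8 mod 13 = (10 * 10) mod 13 = 9
  10^9 mod 13 = (9 * 10) mod 13 = 12
  10^10 mod 13 = (12 * 10) mod 13 = 3
  10^11 mod 13 = (3 * 10) mod 13 = 4
  10^12 mod 13 = (4 * 10) mod 13 = 1
Step 2: Result = 1.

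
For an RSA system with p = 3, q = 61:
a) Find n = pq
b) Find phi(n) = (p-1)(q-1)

Step 1: n = p * q = 3 * 61 = 183.
Step 2: phi(n) = (p-1)(q-1) = 2 * 60 = 120.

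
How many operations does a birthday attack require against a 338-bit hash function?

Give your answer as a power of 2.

Step 1: The birthday paradox gives collision probability ~50% after sqrt(2^n) = 2^(n/2) hashes.
Step 2: For 338-bit output: 2^(338/2) = 2^169.
Step 3: Approximately 2^169 hash computations needed.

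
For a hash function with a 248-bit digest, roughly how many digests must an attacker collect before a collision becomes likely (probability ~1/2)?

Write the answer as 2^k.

Step 1: The birthday paradox gives collision probability ~50% after sqrt(2^n) = 2^(n/2) hashes.
Step 2: For 248-bit output: 2^(248/2) = 2^124.
Step 3: Approximately 2^124 hash computations needed.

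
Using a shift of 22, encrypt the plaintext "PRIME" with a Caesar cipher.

Step 1: For each letter, shift forward by 22 positions (mod 26).
  P (position 15) -> position (15+22) mod 26 = 11 -> L
  R (position 17) -> position (17+22) mod 26 = 13 -> N
  I (position 8) -> position (8+22) mod 26 = 4 -> E
  M (position 12) -> position (12+22) mod 26 = 8 -> I
  E (position 4) -> position (4+22) mod 26 = 0 -> A
Result: LNEIA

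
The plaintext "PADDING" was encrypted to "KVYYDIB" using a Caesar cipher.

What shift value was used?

Step 1: Compare first letters: P (position 15) -> K (position 10).
Step 2: Shift = (10 - 15) mod 26 = 21.
The shift value is 21.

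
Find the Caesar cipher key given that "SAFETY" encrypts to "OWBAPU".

Step 1: Compare first letters: S (position 18) -> O (position 14).
Step 2: Shift = (14 - 18) mod 26 = 22.
The shift value is 22.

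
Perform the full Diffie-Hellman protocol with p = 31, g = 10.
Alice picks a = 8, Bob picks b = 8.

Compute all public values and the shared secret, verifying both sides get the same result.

Step 1: A = g^a mod p = 10^8 mod 31 = 14.
Step 2: B = g^b mod p = 10^8 mod 31 = 14.
Step 3: Alice computes s = B^a mod p = 14^8 mod 31 = 18.
Step 4: Bob computes s = A^b mod p = 14^8 mod 31 = 18.
Both sides agree: shared secret = 18.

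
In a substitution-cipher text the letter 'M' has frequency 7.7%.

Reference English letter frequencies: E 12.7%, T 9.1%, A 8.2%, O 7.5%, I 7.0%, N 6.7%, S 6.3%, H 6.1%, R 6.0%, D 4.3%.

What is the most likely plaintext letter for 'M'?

Step 1: The observed frequency is 7.7%.
Step 2: Compare with English frequencies:
  E: 12.7% (difference: 5.0%)
  T: 9.1% (difference: 1.4%)
  A: 8.2% (difference: 0.5%)
  O: 7.5% (difference: 0.2%) <-- closest
  I: 7.0% (difference: 0.7%)
  N: 6.7% (difference: 1.0%)
  S: 6.3% (difference: 1.4%)
  H: 6.1% (difference: 1.6%)
  R: 6.0% (difference: 1.7%)
  D: 4.3% (difference: 3.4%)
Step 3: 'M' most likely represents 'O' (frequency 7.5%).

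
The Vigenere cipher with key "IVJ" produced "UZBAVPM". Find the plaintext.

Step 1: Extend key: IVJIVJI
Step 2: Decrypt each letter (c - k) mod 26:
  U(20) - I(8) = (20-8) mod 26 = 12 = M
  Z(25) - V(21) = (25-21) mod 26 = 4 = E
  B(1) - J(9) = (1-9) mod 26 = 18 = S
  A(0) - I(8) = (0-8) mod 26 = 18 = S
  V(21) - V(21) = (21-21) mod 26 = 0 = A
  P(15) - J(9) = (15-9) mod 26 = 6 = G
  M(12) - I(8) = (12-8) mod 26 = 4 = E
Plaintext: MESSAGE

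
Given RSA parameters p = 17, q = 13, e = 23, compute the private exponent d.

Step 1: n = 17 * 13 = 221.
Step 2: phi(n) = 16 * 12 = 192.
Step 3: Find d such that 23 * d = 1 (mod 192).
Step 4: d = 23^(-1) mod 192 = 167.
Verification: 23 * 167 = 3841 = 20 * 192 + 1.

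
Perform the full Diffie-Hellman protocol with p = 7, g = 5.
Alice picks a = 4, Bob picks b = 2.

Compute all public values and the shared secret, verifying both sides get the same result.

Step 1: A = g^a mod p = 5^4 mod 7 = 2.
Step 2: B = g^b mod p = 5^2 mod 7 = 4.
Step 3: Alice computes s = B^a mod p = 4^4 mod 7 = 4.
Step 4: Bob computes s = A^b mod p = 2^2 mod 7 = 4.
Both sides agree: shared secret = 4.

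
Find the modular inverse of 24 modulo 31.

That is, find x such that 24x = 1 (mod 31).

Step 1: We need x such that 24 * x = 1 (mod 31).
Step 2: Using the extended Euclidean algorithm or trial:
  24 * 22 = 528 = 17 * 31 + 1.
Step 3: Since 528 mod 31 = 1, the inverse is x = 22.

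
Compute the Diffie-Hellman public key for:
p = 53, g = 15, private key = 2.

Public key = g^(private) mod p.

Step 1: A = g^a mod p = 15^2 mod 53.
  15^1 mod 53 = 15
  15^2 mod 53 = (15 * 15) mod 53 = 13
Result: A = 13.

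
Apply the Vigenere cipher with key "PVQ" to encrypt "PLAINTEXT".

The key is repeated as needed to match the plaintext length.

Step 1: Repeat key to match plaintext length:
  Plaintext: PLAINTEXT
  Key:       PVQPVQPVQ
Step 2: Encrypt each letter:
  P(15) + P(15) = (15+15) mod 26 = 4 = E
  L(11) + V(21) = (11+21) mod 26 = 6 = G
  A(0) + Q(16) = (0+16) mod 26 = 16 = Q
  I(8) + P(15) = (8+15) mod 26 = 23 = X
  N(13) + V(21) = (13+21) mod 26 = 8 = I
  T(19) + Q(16) = (19+16) mod 26 = 9 = J
  E(4) + P(15) = (4+15) mod 26 = 19 = T
  X(23) + V(21) = (23+21) mod 26 = 18 = S
  T(19) + Q(16) = (19+16) mod 26 = 9 = J
Ciphertext: EGQXIJTSJ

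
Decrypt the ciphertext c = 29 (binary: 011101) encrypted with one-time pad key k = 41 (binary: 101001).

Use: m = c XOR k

Step 1: XOR ciphertext with key:
  Ciphertext: 011101
  Key:        101001
  XOR:        110100
Step 2: Plaintext = 110100 = 52 in decimal.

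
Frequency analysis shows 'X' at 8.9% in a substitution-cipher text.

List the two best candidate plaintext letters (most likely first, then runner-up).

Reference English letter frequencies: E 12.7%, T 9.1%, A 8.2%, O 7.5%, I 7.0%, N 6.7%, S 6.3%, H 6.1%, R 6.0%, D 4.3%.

Step 1: Observed frequency of 'X' is 8.9%.
Step 2: Compute distances to each reference frequency and sort:
  T (9.1%): difference = 0.2% <-- BEST
  A (8.2%): difference = 0.7% <-- RUNNER-UP
  O (7.5%): difference = 1.4%
  I (7.0%): difference = 1.9%
  N (6.7%): difference = 2.2%
Step 3: Most likely is 'T' (9.1%, diff 0.2%); second most likely is 'A' (8.2%, diff 0.7%).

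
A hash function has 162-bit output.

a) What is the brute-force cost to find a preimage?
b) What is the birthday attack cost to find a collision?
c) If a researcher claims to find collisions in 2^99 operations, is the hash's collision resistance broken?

Step 1: Preimage resistance requires brute-force of 2^162 operations.
Step 2: Collision resistance (birthday bound) = 2^(162/2) = 2^81.
Step 3: The claimed attack costs 2^99 operations.
Step 4: Since 2^99 >= 2^81, the claimed attack is no faster than the generic birthday attack, so this does not break collision resistance.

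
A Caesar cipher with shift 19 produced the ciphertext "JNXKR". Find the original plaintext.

Step 1: Reverse the shift by subtracting 19 from each letter position.
  J (position 9) -> position (9-19) mod 26 = 16 -> Q
  N (position 13) -> position (13-19) mod 26 = 20 -> U
  X (position 23) -> position (23-19) mod 26 = 4 -> E
  K (position 10) -> position (10-19) mod 26 = 17 -> R
  R (position 17) -> position (17-19) mod 26 = 24 -> Y
Decrypted message: QUERY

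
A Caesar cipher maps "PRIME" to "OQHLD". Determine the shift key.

Step 1: Compare first letters: P (position 15) -> O (position 14).
Step 2: Shift = (14 - 15) mod 26 = 25.
The shift value is 25.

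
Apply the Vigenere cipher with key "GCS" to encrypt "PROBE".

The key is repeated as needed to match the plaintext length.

Step 1: Repeat key to match plaintext length:
  Plaintext: PROBE
  Key:       GCSGC
Step 2: Encrypt each letter:
  P(15) + G(6) = (15+6) mod 26 = 21 = V
  R(17) + C(2) = (17+2) mod 26 = 19 = T
  O(14) + S(18) = (14+18) mod 26 = 6 = G
  B(1) + G(6) = (1+6) mod 26 = 7 = H
  E(4) + C(2) = (4+2) mod 26 = 6 = G
Ciphertext: VTGHG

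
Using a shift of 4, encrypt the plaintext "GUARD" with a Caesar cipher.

Step 1: For each letter, shift forward by 4 positions (mod 26).
  G (position 6) -> position (6+4) mod 26 = 10 -> K
  U (position 20) -> position (20+4) mod 26 = 24 -> Y
  A (position 0) -> position (0+4) mod 26 = 4 -> E
  R (position 17) -> position (17+4) mod 26 = 21 -> V
  D (position 3) -> position (3+4) mod 26 = 7 -> H
Result: KYEVH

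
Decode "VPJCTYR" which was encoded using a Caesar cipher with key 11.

Step 1: Reverse the shift by subtracting 11 from each letter position.
  V (position 21) -> position (21-11) mod 26 = 10 -> K
  P (position 15) -> position (15-11) mod 26 = 4 -> E
  J (position 9) -> position (9-11) mod 26 = 24 -> Y
  C (position 2) -> position (2-11) mod 26 = 17 -> R
  T (position 19) -> position (19-11) mod 26 = 8 -> I
  Y (position 24) -> position (24-11) mod 26 = 13 -> N
  R (position 17) -> position (17-11) mod 26 = 6 -> G
Decrypted message: KEYRING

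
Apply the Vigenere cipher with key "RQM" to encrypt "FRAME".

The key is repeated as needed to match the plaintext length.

Step 1: Repeat key to match plaintext length:
  Plaintext: FRAME
  Key:       RQMRQ
Step 2: Encrypt each letter:
  F(5) + R(17) = (5+17) mod 26 = 22 = W
  R(17) + Q(16) = (17+16) mod 26 = 7 = H
  A(0) + M(12) = (0+12) mod 26 = 12 = M
  M(12) + R(17) = (12+17) mod 26 = 3 = D
  E(4) + Q(16) = (4+16) mod 26 = 20 = U
Ciphertext: WHMDU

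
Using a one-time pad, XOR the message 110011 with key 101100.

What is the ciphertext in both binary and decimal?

Step 1: Write out the XOR operation bit by bit:
  Message: 110011
  Key:     101100
  XOR:     011111
Step 2: Convert to decimal: 011111 = 31.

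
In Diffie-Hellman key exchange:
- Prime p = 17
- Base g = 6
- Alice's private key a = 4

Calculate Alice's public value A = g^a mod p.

Step 1: A = g^a mod p = 6^4 mod 17.
  6^1 mod 17 = 6
  6^2 mod 17 = (6 * 6) mod 17 = 2
  6^3 mod 17 = (2 * 6) mod 17 = 12
  6^4 mod 17 = (12 * 6) mod 17 = 4
Result: A = 4.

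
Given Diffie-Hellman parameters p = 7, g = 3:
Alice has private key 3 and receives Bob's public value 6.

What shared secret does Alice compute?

Step 1: s = B^a mod p = 6^3 mod 7.
  6^1 mod 7 = 6
  6^2 mod 7 = (6 * 6) mod 7 = 1
  6^3 mod 7 = (1 * 6) mod 7 = 6
Result: shared secret = 6.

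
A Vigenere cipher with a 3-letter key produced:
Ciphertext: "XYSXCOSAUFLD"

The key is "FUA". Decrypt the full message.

Step 1: Key 'FUA' has length 3. Extended key: FUAFUAFUAFUA
Step 2: Decrypt each position:
  X(23) - F(5) = 18 = S
  Y(24) - U(20) = 4 = E
  S(18) - A(0) = 18 = S
  X(23) - F(5) = 18 = S
  C(2) - U(20) = 8 = I
  O(14) - A(0) = 14 = O
  S(18) - F(5) = 13 = N
  A(0) - U(20) = 6 = G
  U(20) - A(0) = 20 = U
  F(5) - F(5) = 0 = A
  L(11) - U(20) = 17 = R
  D(3) - A(0) = 3 = D
Plaintext: SESSIONGUARD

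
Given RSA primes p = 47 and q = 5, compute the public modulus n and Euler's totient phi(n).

Step 1: n = p * q = 47 * 5 = 235.
Step 2: phi(n) = (p-1)(q-1) = 46 * 4 = 184.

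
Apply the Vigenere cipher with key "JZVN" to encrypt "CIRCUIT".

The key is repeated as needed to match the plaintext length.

Step 1: Repeat key to match plaintext length:
  Plaintext: CIRCUIT
  Key:       JZVNJZV
Step 2: Encrypt each letter:
  C(2) + J(9) = (2+9) mod 26 = 11 = L
  I(8) + Z(25) = (8+25) mod 26 = 7 = H
  R(17) + V(21) = (17+21) mod 26 = 12 = M
  C(2) + N(13) = (2+13) mod 26 = 15 = P
  U(20) + J(9) = (20+9) mod 26 = 3 = D
  I(8) + Z(25) = (8+25) mod 26 = 7 = H
  T(19) + V(21) = (19+21) mod 26 = 14 = O
Ciphertext: LHMPDHO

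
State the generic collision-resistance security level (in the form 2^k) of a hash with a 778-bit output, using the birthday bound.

Step 1: The birthday paradox gives collision probability ~50% after sqrt(2^n) = 2^(n/2) hashes.
Step 2: For 778-bit output: 2^(778/2) = 2^389.
Step 3: Approximately 2^389 hash computations needed.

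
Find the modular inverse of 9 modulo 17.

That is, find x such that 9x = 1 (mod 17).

Step 1: We need x such that 9 * x = 1 (mod 17).
Step 2: Using the extended Euclidean algorithm or trial:
  9 * 2 = 18 = 1 * 17 + 1.
Step 3: Since 18 mod 17 = 1, the inverse is x = 2.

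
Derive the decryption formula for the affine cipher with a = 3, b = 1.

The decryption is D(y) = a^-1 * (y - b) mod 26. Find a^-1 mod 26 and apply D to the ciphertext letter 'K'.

Step 1: Find a^-1, the modular inverse of 3 mod 26.
Step 2: We need 3 * a^-1 = 1 (mod 26).
Step 3: 3 * 9 = 27 = 1 * 26 + 1, so a^-1 = 9.
Step 4: D(y) = 9(y - 1) mod 26.
Step 5: Apply to 'K' (y = 10): D(10) = 9 * (10 - 1) mod 26 = 9 * 9 mod 26 = 3 -> 'D'.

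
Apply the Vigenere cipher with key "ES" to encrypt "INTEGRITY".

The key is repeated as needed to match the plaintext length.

Step 1: Repeat key to match plaintext length:
  Plaintext: INTEGRITY
  Key:       ESESESESE
Step 2: Encrypt each letter:
  I(8) + E(4) = (8+4) mod 26 = 12 = M
  N(13) + S(18) = (13+18) mod 26 = 5 = F
  T(19) + E(4) = (19+4) mod 26 = 23 = X
  E(4) + S(18) = (4+18) mod 26 = 22 = W
  G(6) + E(4) = (6+4) mod 26 = 10 = K
  R(17) + S(18) = (17+18) mod 26 = 9 = J
  I(8) + E(4) = (8+4) mod 26 = 12 = M
  T(19) + S(18) = (19+18) mod 26 = 11 = L
  Y(24) + E(4) = (24+4) mod 26 = 2 = C
Ciphertext: MFXWKJMLC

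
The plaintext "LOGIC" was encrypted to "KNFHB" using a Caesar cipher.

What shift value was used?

Step 1: Compare first letters: L (position 11) -> K (position 10).
Step 2: Shift = (10 - 11) mod 26 = 25.
The shift value is 25.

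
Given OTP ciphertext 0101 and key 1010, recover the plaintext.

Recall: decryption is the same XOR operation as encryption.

Step 1: XOR ciphertext with key:
  Ciphertext: 0101
  Key:        1010
  XOR:        1111
Step 2: Plaintext = 1111 = 15 in decimal.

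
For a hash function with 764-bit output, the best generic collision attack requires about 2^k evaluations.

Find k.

Step 1: The hash has a 764-bit output.
Step 2: Collision resistance means it should be infeasible to find any x != y with h(x) = h(y).
By the birthday bound, a generic collision search succeeds after about sqrt(2^764) = 2^(764/2) = 2^382 evaluations.
Step 3: Security level = 382 bits.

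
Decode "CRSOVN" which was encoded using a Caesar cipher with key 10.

Step 1: Reverse the shift by subtracting 10 from each letter position.
  C (position 2) -> position (2-10) mod 26 = 18 -> S
  R (position 17) -> position (17-10) mod 26 = 7 -> H
  S (position 18) -> position (18-10) mod 26 = 8 -> I
  O (position 14) -> position (14-10) mod 26 = 4 -> E
  V (position 21) -> position (21-10) mod 26 = 11 -> L
  N (position 13) -> position (13-10) mod 26 = 3 -> D
Decrypted message: SHIELD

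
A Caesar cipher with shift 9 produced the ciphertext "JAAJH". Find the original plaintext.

Step 1: Reverse the shift by subtracting 9 from each letter position.
  J (position 9) -> position (9-9) mod 26 = 0 -> A
  A (position 0) -> position (0-9) mod 26 = 17 -> R
  A (position 0) -> position (0-9) mod 26 = 17 -> R
  J (position 9) -> position (9-9) mod 26 = 0 -> A
  H (position 7) -> position (7-9) mod 26 = 24 -> Y
Decrypted message: ARRAY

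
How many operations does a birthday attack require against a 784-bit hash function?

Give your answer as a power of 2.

Step 1: The birthday paradox gives collision probability ~50% after sqrt(2^n) = 2^(n/2) hashes.
Step 2: For 784-bit output: 2^(784/2) = 2^392.
Step 3: Approximately 2^392 hash computations needed.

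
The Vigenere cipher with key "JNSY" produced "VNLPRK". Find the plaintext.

Step 1: Extend key: JNSYJN
Step 2: Decrypt each letter (c - k) mod 26:
  V(21) - J(9) = (21-9) mod 26 = 12 = M
  N(13) - N(13) = (13-13) mod 26 = 0 = A
  L(11) - S(18) = (11-18) mod 26 = 19 = T
  P(15) - Y(24) = (15-24) mod 26 = 17 = R
  R(17) - J(9) = (17-9) mod 26 = 8 = I
  K(10) - N(13) = (10-13) mod 26 = 23 = X
Plaintext: MATRIX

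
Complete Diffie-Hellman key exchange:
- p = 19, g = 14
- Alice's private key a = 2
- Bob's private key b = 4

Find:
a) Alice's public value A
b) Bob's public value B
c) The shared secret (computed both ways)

Step 1: A = g^a mod p = 14^2 mod 19 = 6.
Step 2: B = g^b mod p = 14^4 mod 19 = 17.
Step 3: Alice computes s = B^a mod p = 17^2 mod 19 = 4.
Step 4: Bob computes s = A^b mod p = 6^4 mod 19 = 4.
Both sides agree: shared secret = 4.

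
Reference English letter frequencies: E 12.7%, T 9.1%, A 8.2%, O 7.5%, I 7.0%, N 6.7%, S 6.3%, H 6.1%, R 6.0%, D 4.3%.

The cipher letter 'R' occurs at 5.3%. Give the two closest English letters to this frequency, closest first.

Step 1: Observed frequency of 'R' is 5.3%.
Step 2: Compute distances to each reference frequency and sort:
  R (6.0%): difference = 0.7% <-- BEST
  H (6.1%): difference = 0.8% <-- RUNNER-UP
  S (6.3%): difference = 1.0%
  D (4.3%): difference = 1.0%
  N (6.7%): difference = 1.4%
Step 3: Most likely is 'R' (6.0%, diff 0.7%); second most likely is 'H' (6.1%, diff 0.8%).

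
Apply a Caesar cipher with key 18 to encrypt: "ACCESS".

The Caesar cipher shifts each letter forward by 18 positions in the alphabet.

Step 1: For each letter, shift forward by 18 positions (mod 26).
  A (position 0) -> position (0+18) mod 26 = 18 -> S
  C (position 2) -> position (2+18) mod 26 = 20 -> U
  C (position 2) -> position (2+18) mod 26 = 20 -> U
  E (position 4) -> position (4+18) mod 26 = 22 -> W
  S (position 18) -> position (18+18) mod 26 = 10 -> K
  S (position 18) -> position (18+18) mod 26 = 10 -> K
Result: SUUWKK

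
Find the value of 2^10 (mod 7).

Step 1: Compute 2^10 mod 7 step by step, reducing modulo 7 at each step.
  2^1 mod 7 = 2
  2^2 mod 7 = (2 * 2) mod 7 = 4
  2^3 mod 7 = (4 * 2) mod 7 = 1
  2^4 mod 7 = (1 * 2) mod 7 = 2
  2^5 mod 7 = (2 * 2) mod 7 = 4
  2^6 mod 7 = (4 * 2) mod 7 = 1
  2^7 mod 7 = (1 * 2) mod 7 = 2
  2^8 mod 7 = (2 * 2) mod 7 = 4
  2^9 mod 7 = (4 * 2) mod 7 = 1
  2^10 mod 7 = (1 * 2) mod 7 = 2
Step 2: Result = 2.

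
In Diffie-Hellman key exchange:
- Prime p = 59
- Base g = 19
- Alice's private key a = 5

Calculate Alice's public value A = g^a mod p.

Step 1: A = g^a mod p = 19^5 mod 59.
  19^1 mod 59 = 19
  19^2 mod 59 = (19 * 19) mod 59 = 7
  19^3 mod 59 = (7 * 19) mod 59 = 15
  19^4 mod 59 = (15 * 19) mod 59 = 49
  19^5 mod 59 = (49 * 19) mod 59 = 46
Result: A = 46.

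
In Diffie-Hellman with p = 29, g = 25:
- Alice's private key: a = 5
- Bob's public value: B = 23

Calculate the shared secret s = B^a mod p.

Step 1: s = B^a mod p = 23^5 mod 29.
  23^1 mod 29 = 23
  23^2 mod 29 = (23 * 23) mod 29 = 7
  23^3 mod 29 = (7 * 23) mod 29 = 16
  23^4 mod 29 = (16 * 23) mod 29 = 20
  23^5 mod 29 = (20 * 23) mod 29 = 25
Result: shared secret = 25.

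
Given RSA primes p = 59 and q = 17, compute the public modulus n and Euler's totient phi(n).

Step 1: n = p * q = 59 * 17 = 1003.
Step 2: phi(n) = (p-1)(q-1) = 58 * 16 = 928.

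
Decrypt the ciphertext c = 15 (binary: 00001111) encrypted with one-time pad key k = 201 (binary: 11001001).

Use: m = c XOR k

Step 1: XOR ciphertext with key:
  Ciphertext: 00001111
  Key:        11001001
  XOR:        11000110
Step 2: Plaintext = 11000110 = 198 in decimal.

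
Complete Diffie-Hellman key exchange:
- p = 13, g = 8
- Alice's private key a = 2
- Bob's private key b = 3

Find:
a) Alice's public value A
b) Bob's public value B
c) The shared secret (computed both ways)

Step 1: A = g^a mod p = 8^2 mod 13 = 12.
Step 2: B = g^b mod p = 8^3 mod 13 = 5.
Step 3: Alice computes s = B^a mod p = 5^2 mod 13 = 12.
Step 4: Bob computes s = A^b mod p = 12^3 mod 13 = 12.
Both sides agree: shared secret = 12.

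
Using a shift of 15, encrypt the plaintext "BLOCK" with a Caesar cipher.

Step 1: For each letter, shift forward by 15 positions (mod 26).
  B (position 1) -> position (1+15) mod 26 = 16 -> Q
  L (position 11) -> position (11+15) mod 26 = 0 -> A
  O (position 14) -> position (14+15) mod 26 = 3 -> D
  C (position 2) -> position (2+15) mod 26 = 17 -> R
  K (position 10) -> position (10+15) mod 26 = 25 -> Z
Result: QADRZ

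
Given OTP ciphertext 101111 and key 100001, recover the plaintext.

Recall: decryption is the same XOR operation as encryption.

Step 1: XOR ciphertext with key:
  Ciphertext: 101111
  Key:        100001
  XOR:        001110
Step 2: Plaintext = 001110 = 14 in decimal.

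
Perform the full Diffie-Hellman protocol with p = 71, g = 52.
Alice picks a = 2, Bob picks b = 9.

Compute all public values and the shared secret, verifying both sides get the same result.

Step 1: A = g^a mod p = 52^2 mod 71 = 6.
Step 2: B = g^b mod p = 52^9 mod 71 = 13.
Step 3: Alice computes s = B^a mod p = 13^2 mod 71 = 27.
Step 4: Bob computes s = A^b mod p = 6^9 mod 71 = 27.
Both sides agree: shared secret = 27.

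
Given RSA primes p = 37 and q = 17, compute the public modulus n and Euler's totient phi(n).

Step 1: n = p * q = 37 * 17 = 629.
Step 2: phi(n) = (p-1)(q-1) = 36 * 16 = 576.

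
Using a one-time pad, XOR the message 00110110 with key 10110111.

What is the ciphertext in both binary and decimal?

Step 1: Write out the XOR operation bit by bit:
  Message: 00110110
  Key:     10110111
  XOR:     10000001
Step 2: Convert to decimal: 10000001 = 129.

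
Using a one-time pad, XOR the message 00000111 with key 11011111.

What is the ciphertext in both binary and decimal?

Step 1: Write out the XOR operation bit by bit:
  Message: 00000111
  Key:     11011111
  XOR:     11011000
Step 2: Convert to decimal: 11011000 = 216.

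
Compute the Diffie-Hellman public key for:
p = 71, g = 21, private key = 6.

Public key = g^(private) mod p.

Step 1: A = g^a mod p = 21^6 mod 71.
  21^1 mod 71 = 21
  21^2 mod 71 = (21 * 21) mod 71 = 15
  21^3 mod 71 = (15 * 21) mod 71 = 31
  21^4 mod 71 = (31 * 21) mod 71 = 12
  21^5 mod 71 = (12 * 21) mod 71 = 39
  21^6 mod 71 = (39 * 21) mod 71 = 38
Result: A = 38.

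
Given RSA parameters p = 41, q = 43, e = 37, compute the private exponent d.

Step 1: n = 41 * 43 = 1763.
Step 2: phi(n) = 40 * 42 = 1680.
Step 3: Find d such that 37 * d = 1 (mod 1680).
Step 4: d = 37^(-1) mod 1680 = 1453.
Verification: 37 * 1453 = 53761 = 32 * 1680 + 1.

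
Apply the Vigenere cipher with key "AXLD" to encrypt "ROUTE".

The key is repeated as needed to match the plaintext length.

Step 1: Repeat key to match plaintext length:
  Plaintext: ROUTE
  Key:       AXLDA
Step 2: Encrypt each letter:
  R(17) + A(0) = (17+0) mod 26 = 17 = R
  O(14) + X(23) = (14+23) mod 26 = 11 = L
  U(20) + L(11) = (20+11) mod 26 = 5 = F
  T(19) + D(3) = (19+3) mod 26 = 22 = W
  E(4) + A(0) = (4+0) mod 26 = 4 = E
Ciphertext: RLFWE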